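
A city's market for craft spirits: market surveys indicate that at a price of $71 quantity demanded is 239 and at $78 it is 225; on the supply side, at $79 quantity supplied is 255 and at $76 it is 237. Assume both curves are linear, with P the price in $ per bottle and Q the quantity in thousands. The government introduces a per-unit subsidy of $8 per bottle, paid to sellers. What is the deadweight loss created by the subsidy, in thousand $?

Demand slope: (225 − 239)/(78 − 71) = -2, so Qd = 381 − 2P.
Supply slope: (237 − 255)/(76 − 79) = 6, so Qs = 6P − 219.
Before the subsidy: set 381 − 2P = 6P − 219 → P* = $75, Q* = 231.
With a per-unit subsidy paid to sellers, each receives P + 8 per unit sold, so supply becomes Qs = 6(P + 8) − 219.
Solving gives Q = 243 with consumers paying $69 and sellers receiving $77 (the $8 wedge).
Quantity rises by |ΔQ| = |231 − 243| = 12.
DWL = ½ · t · |ΔQ| = ½ · 8 · 12 = $48.

Deadweight loss = $48 thousand.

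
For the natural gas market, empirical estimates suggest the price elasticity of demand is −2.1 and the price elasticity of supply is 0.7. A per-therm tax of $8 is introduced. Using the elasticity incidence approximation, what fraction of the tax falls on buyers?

Incidence ratio: buyers' share ≈ εs / (εs + |εd|) = 0.7 / (0.7 + 2.1) = 0.25.
Supply is the less elastic side, so buyers bear the smaller share.

Buyers' share ≈ 0.25.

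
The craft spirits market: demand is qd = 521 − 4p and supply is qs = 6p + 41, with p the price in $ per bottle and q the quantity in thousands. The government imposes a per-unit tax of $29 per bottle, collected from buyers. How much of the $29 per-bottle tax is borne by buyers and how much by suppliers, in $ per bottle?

Buyers bear $17.4 per bottle; suppliers bear $11.6 per bottle.

Before the tax: set 521 − 4p = 6p + 41 → p* = $48, q* = 329.
With the tax collected from buyers, demand (in seller-price terms) shifts: qd = 521 − 4(p + 29).
Solving gives q = 259.4 with buyers paying $65.4 and suppliers receiving $36.4 (the $29 wedge).
Burden on buyers: $17.4; on suppliers: $11.6. (They sum to $29.)
The less price-elastic side of the market bears the larger share of a per-unit tax.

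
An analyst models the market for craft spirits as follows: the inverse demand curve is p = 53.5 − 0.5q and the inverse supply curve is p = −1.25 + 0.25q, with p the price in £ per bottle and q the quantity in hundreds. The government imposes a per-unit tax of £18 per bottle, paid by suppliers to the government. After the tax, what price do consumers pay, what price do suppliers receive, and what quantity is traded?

Consumers pay £29; suppliers receive £11; quantity = 49.

Rewrite in direct form: qd = 107 − 2p and qs = 4p + 5.
Without the tax, 107 − 2p = 4p + 5 gives 6p = 102, so p* = £17 and q* = 73.
With the tax collected from suppliers, supply shifts: qs = 4(p − 18) + 5.
New equilibrium: consumers pay £29, suppliers receive £11, q = 49. (Wedge: pb − ps = 18.)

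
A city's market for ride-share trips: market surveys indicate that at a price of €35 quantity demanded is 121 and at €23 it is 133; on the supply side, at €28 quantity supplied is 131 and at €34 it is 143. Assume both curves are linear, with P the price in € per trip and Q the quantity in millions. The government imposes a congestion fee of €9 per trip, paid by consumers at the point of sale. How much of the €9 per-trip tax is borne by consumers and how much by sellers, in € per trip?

Demand slope: (133 − 121)/(23 − 35) = -1, so Qd = 156 − P.
Supply slope: (143 − 131)/(34 − 28) = 2, so Qs = 2P + 75.
Without the tax, 156 − P = 2P + 75 gives 3P = 81, so P* = €27 and Q* = 129.
With the tax collected from consumers, demand (in seller-price terms) shifts: Qd = 156 − (P + 9).
Solving gives Q = 123 with consumers paying €33 and sellers receiving €24 (the €9 wedge).
Burden on consumers: €6; on sellers: €3. (They sum to €9.)

Consumers bear €6 per trip; sellers bear €3 per trip.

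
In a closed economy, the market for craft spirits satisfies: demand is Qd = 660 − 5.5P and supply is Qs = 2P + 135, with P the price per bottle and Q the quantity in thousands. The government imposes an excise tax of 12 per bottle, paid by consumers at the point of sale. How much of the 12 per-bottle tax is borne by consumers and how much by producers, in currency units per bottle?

Consumers bear 3.2 per bottle; producers bear 8.8 per bottle.

Before the tax: set 660 − 5.5P = 2P + 135 → P* = 70, Q* = 275.
With the tax collected from consumers, demand (in seller-price terms) shifts: Qd = 660 − 5.5(P + 12).
New equilibrium: consumers pay 73.2, producers receive 61.2, Q = 257.4. (Wedge: Pb − Ps = 12.)
Burden on consumers: 3.2; on producers: 8.8. (They sum to 12.)
The less price-elastic side of the market bears the larger share of a per-unit tax.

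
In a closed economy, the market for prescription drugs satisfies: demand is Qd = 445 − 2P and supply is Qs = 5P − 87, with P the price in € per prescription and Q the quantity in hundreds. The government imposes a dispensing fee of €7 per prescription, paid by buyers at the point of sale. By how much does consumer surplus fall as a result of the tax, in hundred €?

Consumer surplus falls by €1440 hundred.

Without the tax, 445 − 2P = 5P − 87 gives 7P = 532, so P* = €76 and Q* = 293.
With the tax collected from buyers, demand (in seller-price terms) shifts: Qd = 445 − 2(P + 7).
New equilibrium: buyers pay €81, suppliers receive €74, Q = 283. (Wedge: Pb − Ps = 7.)
ΔCS is the trapezoid between Q = 283 and Q = 293 of height €5: ½ · (293 + 283) · 5 = €1440.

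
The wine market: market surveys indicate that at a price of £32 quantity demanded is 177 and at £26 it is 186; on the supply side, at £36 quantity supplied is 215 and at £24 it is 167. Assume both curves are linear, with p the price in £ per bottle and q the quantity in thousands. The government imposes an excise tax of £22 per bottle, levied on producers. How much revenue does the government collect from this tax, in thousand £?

Demand slope: (186 − 177)/(26 − 32) = -1.5, so qd = 225 − 1.5p.
Supply slope: (167 − 215)/(24 − 36) = 4, so qs = 4p + 71.
Without the tax, 225 − 1.5p = 4p + 71 gives 5.5p = 154, so p* = £28 and q* = 183.
With the tax collected from producers, supply shifts: qs = 4(p − 22) + 71.
New equilibrium: consumers pay £44, producers receive £22, q = 159. (Wedge: pb − ps = 22.)
Revenue = t · Q = 22 · 159 = £3498.

Tax revenue = £3498 thousand.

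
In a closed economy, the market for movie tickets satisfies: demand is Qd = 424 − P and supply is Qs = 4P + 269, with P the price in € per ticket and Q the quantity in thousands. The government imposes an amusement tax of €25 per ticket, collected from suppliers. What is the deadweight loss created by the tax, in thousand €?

Deadweight loss = €250 thousand.

Before the tax: set 424 − P = 4P + 269 → P* = €31, Q* = 393.
With the tax collected from suppliers, supply shifts: Qs = 4(P − 25) + 269.
Solving gives Q = 373 with buyers paying €51 and suppliers receiving €26 (the €25 wedge).
Quantity falls by |ΔQ| = |393 − 373| = 20.
DWL = ½ · t · |ΔQ| = ½ · 25 · 20 = €250.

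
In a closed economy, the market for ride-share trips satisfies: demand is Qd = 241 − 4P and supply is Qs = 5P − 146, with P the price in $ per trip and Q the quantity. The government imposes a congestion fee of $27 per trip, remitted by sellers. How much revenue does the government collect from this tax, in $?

Tax revenue = $243.

Without the tax, 241 − 4P = 5P − 146 gives 9P = 387, so P* = $43 and Q* = 69.
With the tax collected from sellers, supply shifts: Qs = 5(P − 27) − 146.
Solving gives Q = 9 with consumers paying $58 and sellers receiving $31 (the $27 wedge).
Revenue = t · Q = 27 · 9 = $243.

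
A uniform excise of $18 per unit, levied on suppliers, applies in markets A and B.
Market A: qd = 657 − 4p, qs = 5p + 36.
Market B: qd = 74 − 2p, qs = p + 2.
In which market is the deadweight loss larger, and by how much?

Market A: pre-tax p* = $69, q* = 381; post-tax q = 341; deadweight loss = $360.
Market B: pre-tax p* = $24, q* = 26; post-tax q = 14; deadweight loss = $108.
Difference: $360 vs $108 → market A is larger by $252.

Market A, by $252.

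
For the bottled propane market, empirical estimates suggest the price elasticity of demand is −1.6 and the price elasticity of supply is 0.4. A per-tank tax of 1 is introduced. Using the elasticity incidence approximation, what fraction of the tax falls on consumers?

Consumers' share ≈ 0.2.

Incidence ratio: consumers' share ≈ εs / (εs + |εd|) = 0.4 / (0.4 + 1.6) = 0.2.
Supply is the less elastic side, so consumers bear the smaller share.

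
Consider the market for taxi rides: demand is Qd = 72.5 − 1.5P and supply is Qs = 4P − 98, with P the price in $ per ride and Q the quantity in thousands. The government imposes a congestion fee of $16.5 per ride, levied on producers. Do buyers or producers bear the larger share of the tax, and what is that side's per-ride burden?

Buyers bear the larger share: $12 per ride.

Before the tax: set 72.5 − 1.5P = 4P − 98 → P* = $31, Q* = 26.
With the tax collected from producers, supply shifts: Qs = 4(P − 16.5) − 98.
Solving gives Q = 8 with buyers paying $43 and producers receiving $26.5 (the $16.5 wedge).
Per-ride burden: buyers $12, producers $4.5.
Buyers take the larger share because demand is less price-elastic here (demand slope 1.5 vs supply slope 4).
The less price-elastic side of the market bears the larger share of a per-unit tax.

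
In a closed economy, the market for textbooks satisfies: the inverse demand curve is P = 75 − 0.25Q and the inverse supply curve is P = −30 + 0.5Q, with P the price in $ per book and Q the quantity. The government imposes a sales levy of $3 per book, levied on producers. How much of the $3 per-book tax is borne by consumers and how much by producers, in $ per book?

Consumers bear $1 per book; producers bear $2 per book.

Inverting to Q(P) form: Qd = 300 − 4P; Qs = 2P + 60.
Without the tax, 300 − 4P = 2P + 60 gives 6P = 240, so P* = $40 and Q* = 140.
With the tax collected from producers, supply shifts: Qs = 2(P − 3) + 60.
New equilibrium: consumers pay $41, producers receive $38, Q = 136. (Wedge: Pb − Ps = 3.)
Burden on consumers: $1; on producers: $2. (They sum to $3.)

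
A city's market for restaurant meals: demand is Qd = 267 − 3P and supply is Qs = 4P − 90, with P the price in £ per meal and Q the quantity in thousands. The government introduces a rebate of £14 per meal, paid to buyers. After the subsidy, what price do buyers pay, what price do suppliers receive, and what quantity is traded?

Before the subsidy: set 267 − 3P = 4P − 90 → P* = £51, Q* = 114.
With a per-unit subsidy paid to buyers, each effectively pays P − 14, so demand becomes Qd = 267 − 3(P − 14).
New equilibrium: buyers pay £43, suppliers receive £57, Q = 138. (Wedge: Pb − Ps = −14.)

Buyers pay £43; suppliers receive £57; quantity = 138.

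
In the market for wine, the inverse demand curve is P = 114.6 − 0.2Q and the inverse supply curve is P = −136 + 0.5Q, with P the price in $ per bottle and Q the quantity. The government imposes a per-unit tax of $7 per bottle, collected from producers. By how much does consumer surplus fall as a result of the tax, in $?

Inverting to Q(P) form: Qd = 573 − 5P; Qs = 2P + 272.
Before the tax: set 573 − 5P = 2P + 272 → P* = $43, Q* = 358.
With the tax collected from producers, supply shifts: Qs = 2(P − 7) + 272.
New equilibrium: buyers pay $45, producers receive $38, Q = 348. (Wedge: Pb − Ps = 7.)
ΔCS is the trapezoid between Q = 348 and Q = 358 of height $2: ½ · (358 + 348) · 2 = $706.

Consumer surplus falls by $706.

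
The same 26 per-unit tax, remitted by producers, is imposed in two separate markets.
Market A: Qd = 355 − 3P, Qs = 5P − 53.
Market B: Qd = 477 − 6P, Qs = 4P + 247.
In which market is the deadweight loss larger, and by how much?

Market A: pre-tax P* = 51, Q* = 202; post-tax Q = 153.25; deadweight loss = 633.75.
Market B: pre-tax P* = 23, Q* = 339; post-tax Q = 276.6; deadweight loss = 811.2.
Difference: 633.75 vs 811.2 → market B is larger by 177.45.

Market B, by 177.45.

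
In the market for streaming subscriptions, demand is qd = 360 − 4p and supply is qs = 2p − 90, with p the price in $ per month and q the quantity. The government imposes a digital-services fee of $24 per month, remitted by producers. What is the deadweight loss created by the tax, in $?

Before the tax: set 360 − 4p = 2p − 90 → p* = $75, q* = 60.
With the tax collected from producers, supply shifts: qs = 2(p − 24) − 90.
New equilibrium: buyers pay $83, producers receive $59, q = 28. (Wedge: pb − ps = 24.)
Quantity falls by |ΔQ| = |60 − 28| = 32.
DWL = ½ · t · |ΔQ| = ½ · 24 · 32 = $384.

Deadweight loss = $384.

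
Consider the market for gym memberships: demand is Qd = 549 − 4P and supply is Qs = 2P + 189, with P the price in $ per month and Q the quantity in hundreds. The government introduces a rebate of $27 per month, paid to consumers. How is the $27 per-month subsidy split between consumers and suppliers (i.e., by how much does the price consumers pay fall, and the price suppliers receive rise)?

Before the subsidy: set 549 − 4P = 2P + 189 → P* = $60, Q* = 309.
With a per-unit subsidy paid to consumers, each effectively pays P − 27, so demand becomes Qd = 549 − 4(P − 27).
Solving gives Q = 345 with consumers paying $51 and suppliers receiving $78 (the $27 wedge).
Gain to consumers: $9; to suppliers: $18. (They sum to $27.)

Consumers gain $9 per month; suppliers gain $18 per month.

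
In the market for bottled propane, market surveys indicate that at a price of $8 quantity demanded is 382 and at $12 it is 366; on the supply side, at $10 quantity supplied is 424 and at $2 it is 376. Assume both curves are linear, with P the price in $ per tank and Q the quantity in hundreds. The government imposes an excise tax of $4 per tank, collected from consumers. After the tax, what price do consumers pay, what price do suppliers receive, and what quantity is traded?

Demand slope: (366 − 382)/(12 − 8) = -4, so Qd = 414 − 4P.
Supply slope: (376 − 424)/(2 − 10) = 6, so Qs = 6P + 364.
Before the tax: set 414 − 4P = 6P + 364 → P* = $5, Q* = 394.
With the tax collected from consumers, demand (in seller-price terms) shifts: Qd = 414 − 4(P + 4).
Solving gives Q = 384.4 with consumers paying $7.4 and suppliers receiving $3.4 (the $4 wedge).
The less price-elastic side of the market bears the larger share of a per-unit tax.

Consumers pay $7.4; suppliers receive $3.4; quantity = 384.4.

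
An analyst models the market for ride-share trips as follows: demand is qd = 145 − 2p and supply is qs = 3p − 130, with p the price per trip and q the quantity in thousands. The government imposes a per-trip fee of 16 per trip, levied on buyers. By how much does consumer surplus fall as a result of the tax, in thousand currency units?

Before the tax: set 145 − 2p = 3p − 130 → p* = 55, q* = 35.
With the tax collected from buyers, demand (in seller-price terms) shifts: qd = 145 − 2(p + 16).
New equilibrium: buyers pay 64.6, producers receive 48.6, q = 15.8. (Wedge: pb − ps = 16.)
ΔCS is the trapezoid between Q = 15.8 and Q = 35 of height 9.6: ½ · (35 + 15.8) · 9.6 = 243.84.

Consumer surplus falls by 243.84 thousand.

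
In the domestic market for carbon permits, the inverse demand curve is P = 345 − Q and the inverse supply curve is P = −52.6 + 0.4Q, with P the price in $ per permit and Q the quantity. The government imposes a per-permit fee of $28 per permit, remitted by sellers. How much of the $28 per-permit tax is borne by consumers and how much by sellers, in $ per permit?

Consumers bear $20 per permit; sellers bear $8 per permit.

Rewrite in direct form: Qd = 345 − P and Qs = 2.5P + 131.5.
Without the tax, 345 − P = 2.5P + 131.5 gives 3.5P = 213.5, so P* = $61 and Q* = 284.
With the tax collected from sellers, supply shifts: Qs = 2.5(P − 28) + 131.5.
New equilibrium: consumers pay $81, sellers receive $53, Q = 264. (Wedge: Pb − Ps = 28.)
Burden on consumers: $20; on sellers: $8. (They sum to $28.)
The less price-elastic side of the market bears the larger share of a per-unit tax.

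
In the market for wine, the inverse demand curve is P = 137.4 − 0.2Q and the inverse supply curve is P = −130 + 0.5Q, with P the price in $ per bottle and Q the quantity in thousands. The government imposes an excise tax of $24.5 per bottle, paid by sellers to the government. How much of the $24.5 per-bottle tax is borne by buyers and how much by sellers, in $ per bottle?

Buyers bear $7 per bottle; sellers bear $17.5 per bottle.

Inverting to Q(P) form: Qd = 687 − 5P; Qs = 2P + 260.
Before the tax: set 687 − 5P = 2P + 260 → P* = $61, Q* = 382.
With the tax collected from sellers, supply shifts: Qs = 2(P − 24.5) + 260.
New equilibrium: buyers pay $68, sellers receive $43.5, Q = 347. (Wedge: Pb − Ps = 24.5.)
Burden on buyers: $7; on sellers: $17.5. (They sum to $24.5.)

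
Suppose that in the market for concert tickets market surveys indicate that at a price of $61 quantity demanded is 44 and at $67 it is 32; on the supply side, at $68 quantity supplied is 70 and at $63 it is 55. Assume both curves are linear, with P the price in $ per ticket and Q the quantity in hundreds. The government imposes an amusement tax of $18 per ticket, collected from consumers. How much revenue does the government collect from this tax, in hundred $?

Tax revenue = $439.2 hundred.

Demand slope: (32 − 44)/(67 − 61) = -2, so Qd = 166 − 2P.
Supply slope: (55 − 70)/(63 − 68) = 3, so Qs = 3P − 134.
Without the tax, 166 − 2P = 3P − 134 gives 5P = 300, so P* = $60 and Q* = 46.
With the tax collected from consumers, demand (in seller-price terms) shifts: Qd = 166 − 2(P + 18).
Solving gives Q = 24.4 with consumers paying $70.8 and suppliers receiving $52.8 (the $18 wedge).
Revenue = t · Q = 18 · 24.4 = $439.2.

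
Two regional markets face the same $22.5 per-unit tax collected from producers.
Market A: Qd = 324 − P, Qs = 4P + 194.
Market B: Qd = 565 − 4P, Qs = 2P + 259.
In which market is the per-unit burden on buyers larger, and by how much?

Market A: pre-tax P* = $26, Q* = 298; post-tax Q = 280; per-unit burden on buyers = $18.
Market B: pre-tax P* = $51, Q* = 361; post-tax Q = 331; per-unit burden on buyers = $7.5.
Difference: $18 vs $7.5 → market A is larger by $10.5.

Market A, by $10.5.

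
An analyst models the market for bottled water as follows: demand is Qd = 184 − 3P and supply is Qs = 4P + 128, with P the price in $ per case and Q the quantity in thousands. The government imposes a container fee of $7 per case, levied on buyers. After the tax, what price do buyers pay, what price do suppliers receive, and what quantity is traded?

Without the tax, 184 − 3P = 4P + 128 gives 7P = 56, so P* = $8 and Q* = 160.
With the tax collected from buyers, demand (in seller-price terms) shifts: Qd = 184 − 3(P + 7).
New equilibrium: buyers pay $12, suppliers receive $5, Q = 148. (Wedge: Pb − Ps = 7.)

Buyers pay $12; suppliers receive $5; quantity = 148.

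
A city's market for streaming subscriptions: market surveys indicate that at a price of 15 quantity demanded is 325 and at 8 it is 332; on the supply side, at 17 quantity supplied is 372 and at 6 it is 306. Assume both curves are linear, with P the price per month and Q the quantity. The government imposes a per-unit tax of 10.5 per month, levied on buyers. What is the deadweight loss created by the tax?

Demand slope: (332 − 325)/(8 − 15) = -1, so Qd = 340 − P.
Supply slope: (306 − 372)/(6 − 17) = 6, so Qs = 6P + 270.
Before the tax: set 340 − P = 6P + 270 → P* = 10, Q* = 330.
With the tax collected from buyers, demand (in seller-price terms) shifts: Qd = 340 − (P + 10.5).
Solving gives Q = 321 with buyers paying 19 and producers receiving 8.5 (the 10.5 wedge).
Quantity falls by |ΔQ| = |330 − 321| = 9.
DWL = ½ · t · |ΔQ| = ½ · 10.5 · 9 = 47.25.

Deadweight loss = 47.25.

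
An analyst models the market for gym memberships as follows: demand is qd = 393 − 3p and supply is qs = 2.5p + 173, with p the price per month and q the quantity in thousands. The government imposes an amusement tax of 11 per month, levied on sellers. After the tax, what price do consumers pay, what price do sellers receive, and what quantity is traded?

Before the tax: set 393 − 3p = 2.5p + 173 → p* = 40, q* = 273.
With the tax collected from sellers, supply shifts: qs = 2.5(p − 11) + 173.
Solving gives q = 258 with consumers paying 45 and sellers receiving 34 (the 11 wedge).
The less price-elastic side of the market bears the larger share of a per-unit tax.

Consumers pay 45; sellers receive 34; quantity = 258.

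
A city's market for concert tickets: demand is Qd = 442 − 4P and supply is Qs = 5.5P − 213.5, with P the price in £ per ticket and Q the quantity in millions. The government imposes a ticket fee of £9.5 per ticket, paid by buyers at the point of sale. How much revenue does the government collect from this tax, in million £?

Before the tax: set 442 − 4P = 5.5P − 213.5 → P* = £69, Q* = 166.
With the tax collected from buyers, demand (in seller-price terms) shifts: Qd = 442 − 4(P + 9.5).
Solving gives Q = 144 with buyers paying £74.5 and suppliers receiving £65 (the £9.5 wedge).
Revenue = t · Q = 9.5 · 144 = £1368.

Tax revenue = £1368 million.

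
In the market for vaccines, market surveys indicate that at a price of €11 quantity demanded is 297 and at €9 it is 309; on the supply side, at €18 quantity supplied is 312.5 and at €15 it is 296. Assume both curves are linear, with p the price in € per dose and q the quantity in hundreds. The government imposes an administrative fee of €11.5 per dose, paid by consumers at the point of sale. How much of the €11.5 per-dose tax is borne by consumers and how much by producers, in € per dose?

Consumers bear €5.5 per dose; producers bear €6 per dose.

Demand slope: (309 − 297)/(9 − 11) = -6, so qd = 363 − 6p.
Supply slope: (296 − 312.5)/(15 − 18) = 5.5, so qs = 5.5p + 213.5.
Without the tax, 363 − 6p = 5.5p + 213.5 gives 11.5p = 149.5, so p* = €13 and q* = 285.
With the tax collected from consumers, demand (in seller-price terms) shifts: qd = 363 − 6(p + 11.5).
Solving gives q = 252 with consumers paying €18.5 and producers receiving €7 (the €11.5 wedge).
Burden on consumers: €5.5; on producers: €6. (They sum to €11.5.)
The less price-elastic side of the market bears the larger share of a per-unit tax.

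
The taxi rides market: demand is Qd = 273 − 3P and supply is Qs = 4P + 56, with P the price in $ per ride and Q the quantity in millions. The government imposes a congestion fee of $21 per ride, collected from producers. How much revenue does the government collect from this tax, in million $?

Tax revenue = $3024 million.

Before the tax: set 273 − 3P = 4P + 56 → P* = $31, Q* = 180.
With the tax collected from producers, supply shifts: Qs = 4(P − 21) + 56.
Solving gives Q = 144 with consumers paying $43 and producers receiving $22 (the $21 wedge).
Revenue = t · Q = 21 · 144 = $3024.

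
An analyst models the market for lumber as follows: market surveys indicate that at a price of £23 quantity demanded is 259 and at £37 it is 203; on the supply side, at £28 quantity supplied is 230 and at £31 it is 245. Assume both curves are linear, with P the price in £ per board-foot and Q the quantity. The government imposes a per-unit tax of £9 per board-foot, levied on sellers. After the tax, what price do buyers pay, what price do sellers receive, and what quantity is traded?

Buyers pay £34; sellers receive £25; quantity = 215.

Demand slope: (203 − 259)/(37 − 23) = -4, so Qd = 351 − 4P.
Supply slope: (245 − 230)/(31 − 28) = 5, so Qs = 5P + 90.
Without the tax, 351 − 4P = 5P + 90 gives 9P = 261, so P* = £29 and Q* = 235.
With the tax collected from sellers, supply shifts: Qs = 5(P − 9) + 90.
Solving gives Q = 215 with buyers paying £34 and sellers receiving £25 (the £9 wedge).
The less price-elastic side of the market bears the larger share of a per-unit tax.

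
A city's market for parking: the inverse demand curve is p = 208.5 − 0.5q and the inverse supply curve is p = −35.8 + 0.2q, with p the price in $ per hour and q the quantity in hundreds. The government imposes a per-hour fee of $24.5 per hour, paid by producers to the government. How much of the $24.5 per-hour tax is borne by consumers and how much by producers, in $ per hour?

Consumers bear $17.5 per hour; producers bear $7 per hour.

Inverting to q(p) form: qd = 417 − 2p; qs = 5p + 179.
Without the tax, 417 − 2p = 5p + 179 gives 7p = 238, so p* = $34 and q* = 349.
With the tax collected from producers, supply shifts: qs = 5(p − 24.5) + 179.
Solving gives q = 314 with consumers paying $51.5 and producers receiving $27 (the $24.5 wedge).
Burden on consumers: $17.5; on producers: $7. (They sum to $24.5.)
The less price-elastic side of the market bears the larger share of a per-unit tax.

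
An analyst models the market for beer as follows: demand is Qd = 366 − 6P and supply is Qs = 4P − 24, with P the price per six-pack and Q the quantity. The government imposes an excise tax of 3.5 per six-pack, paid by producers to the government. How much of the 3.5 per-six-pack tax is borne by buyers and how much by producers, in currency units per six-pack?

Buyers bear 1.4 per six-pack; producers bear 2.1 per six-pack.

Before the tax: set 366 − 6P = 4P − 24 → P* = 39, Q* = 132.
With the tax collected from producers, supply shifts: Qs = 4(P − 3.5) − 24.
New equilibrium: buyers pay 40.4, producers receive 36.9, Q = 123.6. (Wedge: Pb − Ps = 3.5.)
Burden on buyers: 1.4; on producers: 2.1. (They sum to 3.5.)
The less price-elastic side of the market bears the larger share of a per-unit tax.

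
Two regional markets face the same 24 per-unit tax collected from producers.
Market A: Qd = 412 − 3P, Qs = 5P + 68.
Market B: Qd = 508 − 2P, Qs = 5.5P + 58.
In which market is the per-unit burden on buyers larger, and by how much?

Market A: pre-tax P* = 43, Q* = 283; post-tax Q = 238; per-unit burden on buyers = 15.
Market B: pre-tax P* = 60, Q* = 388; post-tax Q = 352.8; per-unit burden on buyers = 17.6.
Difference: 15 vs 17.6 → market B is larger by 2.6.

Market B, by 2.6.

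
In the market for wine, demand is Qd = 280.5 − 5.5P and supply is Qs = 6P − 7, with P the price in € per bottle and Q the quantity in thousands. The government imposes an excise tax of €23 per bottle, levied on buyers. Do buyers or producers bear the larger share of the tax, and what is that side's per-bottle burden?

Buyers bear the larger share: €12 per bottle.

Without the tax, 280.5 − 5.5P = 6P − 7 gives 11.5P = 287.5, so P* = €25 and Q* = 143.
With the tax collected from buyers, demand (in seller-price terms) shifts: Qd = 280.5 − 5.5(P + 23).
New equilibrium: buyers pay €37, producers receive €14, Q = 77. (Wedge: Pb − Ps = 23.)
Per-bottle burden: buyers €12, producers €11.
Buyers take the larger share because demand is less price-elastic here (demand slope 5.5 vs supply slope 6).
The less price-elastic side of the market bears the larger share of a per-unit tax.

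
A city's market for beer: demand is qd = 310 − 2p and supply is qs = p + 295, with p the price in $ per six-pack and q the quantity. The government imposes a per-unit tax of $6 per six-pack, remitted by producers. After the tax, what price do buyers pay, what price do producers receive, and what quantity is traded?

Buyers pay $7; producers receive $1; quantity = 296.

Before the tax: set 310 − 2p = p + 295 → p* = $5, q* = 300.
With the tax collected from producers, supply shifts: qs = (p − 6) + 295.
New equilibrium: buyers pay $7, producers receive $1, q = 296. (Wedge: pb − ps = 6.)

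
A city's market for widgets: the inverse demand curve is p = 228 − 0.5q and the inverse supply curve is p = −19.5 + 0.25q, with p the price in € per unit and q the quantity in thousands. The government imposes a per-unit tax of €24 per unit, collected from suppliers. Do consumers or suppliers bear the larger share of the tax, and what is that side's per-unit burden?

Consumers bear the larger share: €16 per unit.

Inverting to q(p) form: qd = 456 − 2p; qs = 4p + 78.
Without the tax, 456 − 2p = 4p + 78 gives 6p = 378, so p* = €63 and q* = 330.
With the tax collected from suppliers, supply shifts: qs = 4(p − 24) + 78.
New equilibrium: consumers pay €79, suppliers receive €55, q = 298. (Wedge: pb − ps = 24.)
Per-unit burden: consumers €16, suppliers €8.
Consumers take the larger share because demand is less price-elastic here (demand slope 2 vs supply slope 4).
The less price-elastic side of the market bears the larger share of a per-unit tax.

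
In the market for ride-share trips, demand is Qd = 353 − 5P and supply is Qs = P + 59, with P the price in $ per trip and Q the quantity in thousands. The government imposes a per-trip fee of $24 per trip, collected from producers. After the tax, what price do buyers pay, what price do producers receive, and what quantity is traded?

Before the tax: set 353 − 5P = P + 59 → P* = $49, Q* = 108.
With the tax collected from producers, supply shifts: Qs = (P − 24) + 59.
New equilibrium: buyers pay $53, producers receive $29, Q = 88. (Wedge: Pb − Ps = 24.)
The less price-elastic side of the market bears the larger share of a per-unit tax.

Buyers pay $53; producers receive $29; quantity = 88.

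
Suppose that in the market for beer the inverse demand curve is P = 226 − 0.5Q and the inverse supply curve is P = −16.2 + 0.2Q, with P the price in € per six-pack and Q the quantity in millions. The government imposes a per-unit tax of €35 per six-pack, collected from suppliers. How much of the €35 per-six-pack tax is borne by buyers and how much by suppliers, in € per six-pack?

Inverting to Q(P) form: Qd = 452 − 2P; Qs = 5P + 81.
Before the tax: set 452 − 2P = 5P + 81 → P* = €53, Q* = 346.
With the tax collected from suppliers, supply shifts: Qs = 5(P − 35) + 81.
Solving gives Q = 296 with buyers paying €78 and suppliers receiving €43 (the €35 wedge).
Burden on buyers: €25; on suppliers: €10. (They sum to €35.)

Buyers bear €25 per six-pack; suppliers bear €10 per six-pack.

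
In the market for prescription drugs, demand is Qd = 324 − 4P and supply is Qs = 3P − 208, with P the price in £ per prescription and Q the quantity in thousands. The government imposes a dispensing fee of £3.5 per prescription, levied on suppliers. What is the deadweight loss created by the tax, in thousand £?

Deadweight loss = £10.5 thousand.

Before the tax: set 324 − 4P = 3P − 208 → P* = £76, Q* = 20.
With the tax collected from suppliers, supply shifts: Qs = 3(P − 3.5) − 208.
New equilibrium: buyers pay £77.5, suppliers receive £74, Q = 14. (Wedge: Pb − Ps = 3.5.)
Quantity falls by |ΔQ| = |20 − 14| = 6.
DWL = ½ · t · |ΔQ| = ½ · 3.5 · 6 = £10.5.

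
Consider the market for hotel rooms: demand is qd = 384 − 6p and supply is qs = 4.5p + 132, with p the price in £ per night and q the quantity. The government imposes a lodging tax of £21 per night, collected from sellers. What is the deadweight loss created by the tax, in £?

Before the tax: set 384 − 6p = 4.5p + 132 → p* = £24, q* = 240.
With the tax collected from sellers, supply shifts: qs = 4.5(p − 21) + 132.
Solving gives q = 186 with buyers paying £33 and sellers receiving £12 (the £21 wedge).
Quantity falls by |ΔQ| = |240 − 186| = 54.
DWL = ½ · t · |ΔQ| = ½ · 21 · 54 = £567.

Deadweight loss = £567.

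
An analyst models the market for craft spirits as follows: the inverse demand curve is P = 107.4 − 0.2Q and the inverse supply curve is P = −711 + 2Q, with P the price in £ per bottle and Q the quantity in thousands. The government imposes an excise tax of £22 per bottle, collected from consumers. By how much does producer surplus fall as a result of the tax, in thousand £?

Inverting to Q(P) form: Qd = 537 − 5P; Qs = 0.5P + 355.5.
Without the tax, 537 − 5P = 0.5P + 355.5 gives 5.5P = 181.5, so P* = £33 and Q* = 372.
With the tax collected from consumers, demand (in seller-price terms) shifts: Qd = 537 − 5(P + 22).
New equilibrium: consumers pay £35, sellers receive £13, Q = 362. (Wedge: Pb − Ps = 22.)
ΔPS is the trapezoid between Q = 362 and Q = 372 of height £20: ½ · (372 + 362) · 20 = £7340.

Producer surplus falls by £7340 thousand.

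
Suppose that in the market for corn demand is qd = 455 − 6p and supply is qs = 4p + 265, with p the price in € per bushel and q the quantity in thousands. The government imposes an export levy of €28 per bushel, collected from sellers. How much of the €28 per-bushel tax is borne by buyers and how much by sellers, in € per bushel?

Buyers bear €11.2 per bushel; sellers bear €16.8 per bushel.

Before the tax: set 455 − 6p = 4p + 265 → p* = €19, q* = 341.
With the tax collected from sellers, supply shifts: qs = 4(p − 28) + 265.
Solving gives q = 273.8 with buyers paying €30.2 and sellers receiving €2.2 (the €28 wedge).
Burden on buyers: €11.2; on sellers: €16.8. (They sum to €28.)
The less price-elastic side of the market bears the larger share of a per-unit tax.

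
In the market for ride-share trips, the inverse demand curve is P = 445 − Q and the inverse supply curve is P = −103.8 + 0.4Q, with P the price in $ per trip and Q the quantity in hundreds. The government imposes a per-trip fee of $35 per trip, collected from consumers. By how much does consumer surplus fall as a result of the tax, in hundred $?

Rewrite in direct form: Qd = 445 − P and Qs = 2.5P + 259.5.
Without the tax, 445 − P = 2.5P + 259.5 gives 3.5P = 185.5, so P* = $53 and Q* = 392.
With the tax collected from consumers, demand (in seller-price terms) shifts: Qd = 445 − (P + 35).
Solving gives Q = 367 with consumers paying $78 and suppliers receiving $43 (the $35 wedge).
ΔCS is the trapezoid between Q = 367 and Q = 392 of height $25: ½ · (392 + 367) · 25 = $9487.5.

Consumer surplus falls by $9487.5 hundred.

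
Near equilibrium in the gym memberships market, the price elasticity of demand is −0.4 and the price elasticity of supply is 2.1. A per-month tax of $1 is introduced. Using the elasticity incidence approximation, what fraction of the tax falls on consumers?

Consumers' share ≈ 0.84.

Incidence ratio: consumers' share ≈ εs / (εs + |εd|) = 2.1 / (2.1 + 0.4) = 0.84.
Supply is the more elastic side, so consumers bear the larger share.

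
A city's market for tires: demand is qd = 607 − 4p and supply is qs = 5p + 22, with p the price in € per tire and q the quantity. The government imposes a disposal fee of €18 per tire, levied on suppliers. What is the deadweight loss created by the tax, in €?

Deadweight loss = €360.

Before the tax: set 607 − 4p = 5p + 22 → p* = €65, q* = 347.
With the tax collected from suppliers, supply shifts: qs = 5(p − 18) + 22.
Solving gives q = 307 with consumers paying €75 and suppliers receiving €57 (the €18 wedge).
Quantity falls by |ΔQ| = |347 − 307| = 40.
DWL = ½ · t · |ΔQ| = ½ · 18 · 40 = €360.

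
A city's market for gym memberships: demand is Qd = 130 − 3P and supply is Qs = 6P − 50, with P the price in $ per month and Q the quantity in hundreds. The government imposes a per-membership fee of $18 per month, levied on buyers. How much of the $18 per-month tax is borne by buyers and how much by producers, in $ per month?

Without the tax, 130 − 3P = 6P − 50 gives 9P = 180, so P* = $20 and Q* = 70.
With the tax collected from buyers, demand (in seller-price terms) shifts: Qd = 130 − 3(P + 18).
New equilibrium: buyers pay $32, producers receive $14, Q = 34. (Wedge: Pb − Ps = 18.)
Burden on buyers: $12; on producers: $6. (They sum to $18.)
The less price-elastic side of the market bears the larger share of a per-unit tax.

Buyers bear $12 per month; producers bear $6 per month.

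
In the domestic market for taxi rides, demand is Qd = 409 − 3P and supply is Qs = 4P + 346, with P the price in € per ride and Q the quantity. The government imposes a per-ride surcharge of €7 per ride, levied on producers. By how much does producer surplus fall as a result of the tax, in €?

Producer surplus falls by €1128.

Before the tax: set 409 − 3P = 4P + 346 → P* = €9, Q* = 382.
With the tax collected from producers, supply shifts: Qs = 4(P − 7) + 346.
New equilibrium: consumers pay €13, producers receive €6, Q = 370. (Wedge: Pb − Ps = 7.)
ΔPS is the trapezoid between Q = 370 and Q = 382 of height €3: ½ · (382 + 370) · 3 = €1128.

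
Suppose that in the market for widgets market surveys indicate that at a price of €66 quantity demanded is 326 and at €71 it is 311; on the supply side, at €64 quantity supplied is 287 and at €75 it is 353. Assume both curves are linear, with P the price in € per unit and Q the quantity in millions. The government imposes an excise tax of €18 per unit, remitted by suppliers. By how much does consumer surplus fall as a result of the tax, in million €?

Demand slope: (311 − 326)/(71 − 66) = -3, so Qd = 524 − 3P.
Supply slope: (353 − 287)/(75 − 64) = 6, so Qs = 6P − 97.
Without the tax, 524 − 3P = 6P − 97 gives 9P = 621, so P* = €69 and Q* = 317.
With the tax collected from suppliers, supply shifts: Qs = 6(P − 18) − 97.
Solving gives Q = 281 with buyers paying €81 and suppliers receiving €63 (the €18 wedge).
ΔCS is the trapezoid between Q = 281 and Q = 317 of height €12: ½ · (317 + 281) · 12 = €3588.

Consumer surplus falls by €3588 million.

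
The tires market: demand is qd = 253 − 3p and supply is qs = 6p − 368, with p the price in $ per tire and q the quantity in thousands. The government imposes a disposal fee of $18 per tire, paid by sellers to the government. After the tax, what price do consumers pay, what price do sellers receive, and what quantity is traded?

Consumers pay $81; sellers receive $63; quantity = 10.

Without the tax, 253 − 3p = 6p − 368 gives 9p = 621, so p* = $69 and q* = 46.
With the tax collected from sellers, supply shifts: qs = 6(p − 18) − 368.
New equilibrium: consumers pay $81, sellers receive $63, q = 10. (Wedge: pb − ps = 18.)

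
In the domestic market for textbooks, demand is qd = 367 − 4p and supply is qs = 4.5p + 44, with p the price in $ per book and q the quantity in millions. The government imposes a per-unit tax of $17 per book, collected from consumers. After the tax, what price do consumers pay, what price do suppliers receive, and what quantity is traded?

Consumers pay $47; suppliers receive $30; quantity = 179.

Before the tax: set 367 − 4p = 4.5p + 44 → p* = $38, q* = 215.
With the tax collected from consumers, demand (in seller-price terms) shifts: qd = 367 − 4(p + 17).
New equilibrium: consumers pay $47, suppliers receive $30, q = 179. (Wedge: pb − ps = 17.)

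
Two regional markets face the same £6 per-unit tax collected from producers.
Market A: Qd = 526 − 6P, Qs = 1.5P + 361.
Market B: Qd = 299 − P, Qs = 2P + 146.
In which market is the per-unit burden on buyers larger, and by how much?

Market A: pre-tax P* = £22, Q* = 394; post-tax Q = 386.8; per-unit burden on buyers = £1.2.
Market B: pre-tax P* = £51, Q* = 248; post-tax Q = 244; per-unit burden on buyers = £4.
Difference: £1.2 vs £4 → market B is larger by £2.8.

Market B, by £2.8.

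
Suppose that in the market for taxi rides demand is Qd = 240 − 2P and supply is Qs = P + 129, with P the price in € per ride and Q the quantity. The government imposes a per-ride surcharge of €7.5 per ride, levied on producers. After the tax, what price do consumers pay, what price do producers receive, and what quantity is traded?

Before the tax: set 240 − 2P = P + 129 → P* = €37, Q* = 166.
With the tax collected from producers, supply shifts: Qs = (P − 7.5) + 129.
New equilibrium: consumers pay €39.5, producers receive €32, Q = 161. (Wedge: Pb − Ps = 7.5.)
The less price-elastic side of the market bears the larger share of a per-unit tax.

Consumers pay €39.5; producers receive €32; quantity = 161.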